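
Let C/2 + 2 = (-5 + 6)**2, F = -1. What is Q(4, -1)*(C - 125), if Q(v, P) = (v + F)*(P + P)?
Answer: 762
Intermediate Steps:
Q(v, P) = 2*P*(-1 + v) (Q(v, P) = (v - 1)*(P + P) = (-1 + v)*(2*P) = 2*P*(-1 + v))
C = -2 (C = -4 + 2*(-5 + 6)**2 = -4 + 2*1**2 = -4 + 2*1 = -4 + 2 = -2)
Q(4, -1)*(C - 125) = (2*(-1)*(-1 + 4))*(-2 - 125) = (2*(-1)*3)*(-127) = -6*(-127) = 762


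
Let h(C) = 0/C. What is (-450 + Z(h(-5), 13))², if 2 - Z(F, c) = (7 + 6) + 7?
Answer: 219024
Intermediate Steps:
h(C) = 0
Z(F, c) = -18 (Z(F, c) = 2 - ((7 + 6) + 7) = 2 - (13 + 7) = 2 - 1*20 = 2 - 20 = -18)
(-450 + Z(h(-5), 13))² = (-450 - 18)² = (-468)² = 219024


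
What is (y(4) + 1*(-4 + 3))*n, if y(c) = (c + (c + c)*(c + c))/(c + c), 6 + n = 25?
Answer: 285/2 ≈ 142.50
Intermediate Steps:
n = 19 (n = -6 + 25 = 19)
y(c) = (c + 4*c**2)/(2*c) (y(c) = (c + (2*c)*(2*c))/((2*c)) = (c + 4*c**2)*(1/(2*c)) = (c + 4*c**2)/(2*c))
(y(4) + 1*(-4 + 3))*n = ((1/2 + 2*4) + 1*(-4 + 3))*19 = ((1/2 + 8) + 1*(-1))*19 = (17/2 - 1)*19 = (15/2)*19 = 285/2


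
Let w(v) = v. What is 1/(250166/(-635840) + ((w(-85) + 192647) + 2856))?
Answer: 317920/62127165477 ≈ 5.1172e-6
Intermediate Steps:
1/(250166/(-635840) + ((w(-85) + 192647) + 2856)) = 1/(250166/(-635840) + ((-85 + 192647) + 2856)) = 1/(250166*(-1/635840) + (192562 + 2856)) = 1/(-125083/317920 + 195418) = 1/(62127165477/317920) = 317920/62127165477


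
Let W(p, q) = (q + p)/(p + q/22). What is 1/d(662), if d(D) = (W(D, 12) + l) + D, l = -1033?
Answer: -3644/1348217 ≈ -0.0027028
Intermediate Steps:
W(p, q) = (p + q)/(p + q/22) (W(p, q) = (p + q)/(p + q*(1/22)) = (p + q)/(p + q/22))
d(D) = -1033 + D + 22*(12 + D)/(12 + 22*D) (d(D) = (22*(D + 12)/(12 + 22*D) - 1033) + D = (22*(12 + D)/(12 + 22*D) - 1033) + D = (-1033 + 22*(12 + D)/(12 + 22*D)) + D = -1033 + D + 22*(12 + D)/(12 + 22*D))
1/d(662) = 1/((-6066 - 11346*662 + 11*662²)/(6 + 11*662)) = 1/((-6066 - 7511052 + 11*438244)/(6 + 7282)) = 1/((-6066 - 7511052 + 4820684)/7288) = 1/((1/7288)*(-2696434)) = 1/(-1348217/3644) = -3644/1348217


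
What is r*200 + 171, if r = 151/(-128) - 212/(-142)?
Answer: 265431/1136 ≈ 233.65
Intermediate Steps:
r = 2847/9088 (r = 151*(-1/128) - 212*(-1/142) = -151/128 + 106/71 = 2847/9088 ≈ 0.31327)
r*200 + 171 = (2847/9088)*200 + 171 = 71175/1136 + 171 = 265431/1136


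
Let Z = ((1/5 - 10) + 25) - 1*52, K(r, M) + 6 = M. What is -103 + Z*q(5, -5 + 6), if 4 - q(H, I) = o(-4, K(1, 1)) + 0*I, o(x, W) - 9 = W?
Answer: -103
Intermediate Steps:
K(r, M) = -6 + M
o(x, W) = 9 + W
q(H, I) = 0 (q(H, I) = 4 - ((9 + (-6 + 1)) + 0*I) = 4 - ((9 - 5) + 0) = 4 - (4 + 0) = 4 - 1*4 = 4 - 4 = 0)
Z = -184/5 (Z = ((1/5 - 10) + 25) - 52 = (-49/5 + 25) - 52 = 76/5 - 52 = -184/5 ≈ -36.800)
-103 + Z*q(5, -5 + 6) = -103 - 184/5*0 = -103 + 0 = -103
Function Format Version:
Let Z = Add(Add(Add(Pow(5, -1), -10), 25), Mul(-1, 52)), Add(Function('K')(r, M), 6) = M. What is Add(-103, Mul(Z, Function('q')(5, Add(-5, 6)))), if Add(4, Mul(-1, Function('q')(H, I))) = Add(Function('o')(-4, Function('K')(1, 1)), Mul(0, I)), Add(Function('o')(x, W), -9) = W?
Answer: -103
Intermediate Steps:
Function('K')(r, M) = Add(-6, M)
Function('o')(x, W) = Add(9, W)
Function('q')(H, I) = 0 (Function('q')(H, I) = Add(4, Mul(-1, Add(Add(9, Add(-6, 1)), Mul(0, I)))) = Add(4, Mul(-1, Add(Add(9, -5), 0))) = Add(4, Mul(-1, Add(4, 0))) = Add(4, Mul(-1, 4)) = Add(4, -4) = 0)
Z = Rational(-184, 5) (Z = Add(Add(Add(Rational(1, 5), -10), 25), -52) = Add(Add(Rational(-49, 5), 25), -52) = Add(Rational(76, 5), -52) = Rational(-184, 5) ≈ -36.800)
Add(-103, Mul(Z, Function('q')(5, Add(-5, 6)))) = Add(-103, Mul(Rational(-184, 5), 0)) = Add(-103, 0) = -103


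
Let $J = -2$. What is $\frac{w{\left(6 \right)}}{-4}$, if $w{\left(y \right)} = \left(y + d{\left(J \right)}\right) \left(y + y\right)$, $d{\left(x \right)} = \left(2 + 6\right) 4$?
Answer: $-114$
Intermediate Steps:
$d{\left(x \right)} = 32$ ($d{\left(x \right)} = 8 \cdot 4 = 32$)
$w{\left(y \right)} = 2 y \left(32 + y\right)$ ($w{\left(y \right)} = \left(y + 32\right) \left(y + y\right) = \left(32 + y\right) 2 y = 2 y \left(32 + y\right)$)
$\frac{w{\left(6 \right)}}{-4} = \frac{2 \cdot 6 \left(32 + 6\right)}{-4} = 2 \cdot 6 \cdot 38 \left(- \frac{1}{4}\right) = 456 \left(- \frac{1}{4}\right) = -114$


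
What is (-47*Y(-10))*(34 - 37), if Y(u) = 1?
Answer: 141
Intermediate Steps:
(-47*Y(-10))*(34 - 37) = (-47*1)*(34 - 37) = -47*(-3) = 141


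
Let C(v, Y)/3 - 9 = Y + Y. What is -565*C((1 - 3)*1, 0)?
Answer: -15255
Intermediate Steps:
C(v, Y) = 27 + 6*Y (C(v, Y) = 27 + 3*(Y + Y) = 27 + 3*(2*Y) = 27 + 6*Y)
-565*C((1 - 3)*1, 0) = -565*(27 + 6*0) = -565*(27 + 0) = -565*27 = -15255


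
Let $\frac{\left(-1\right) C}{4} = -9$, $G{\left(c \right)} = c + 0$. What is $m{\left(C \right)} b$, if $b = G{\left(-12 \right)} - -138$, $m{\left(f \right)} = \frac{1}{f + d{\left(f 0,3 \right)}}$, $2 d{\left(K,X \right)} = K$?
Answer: $\frac{7}{2} \approx 3.5$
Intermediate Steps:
$G{\left(c \right)} = c$
$C = 36$ ($C = \left(-4\right) \left(-9\right) = 36$)
$d{\left(K,X \right)} = \frac{K}{2}$
$m{\left(f \right)} = \frac{1}{f}$ ($m{\left(f \right)} = \frac{1}{f + \frac{f 0}{2}} = \frac{1}{f + \frac{1}{2} \cdot 0} = \frac{1}{f + 0} = \frac{1}{f}$)
$b = 126$ ($b = -12 - -138 = -12 + 138 = 126$)
$m{\left(C \right)} b = \frac{1}{36} \cdot 126 = \frac{7}{2}$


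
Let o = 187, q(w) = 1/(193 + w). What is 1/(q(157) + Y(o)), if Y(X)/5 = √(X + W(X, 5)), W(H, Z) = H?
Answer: -350/1145374999 + 612500*√374/1145374999 ≈ 0.010341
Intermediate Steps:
Y(X) = 5*√2*√X (Y(X) = 5*√(X + X) = 5*√(2*X) = 5*(√2*√X) = 5*√2*√X)
1/(q(157) + Y(o)) = 1/(1/(193 + 157) + 5*√2*√187) = 1/(1/350 + 5*√374)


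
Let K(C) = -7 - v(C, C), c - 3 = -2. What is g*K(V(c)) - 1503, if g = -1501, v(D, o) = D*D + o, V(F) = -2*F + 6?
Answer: 39024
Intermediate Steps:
c = 1 (c = 3 - 2 = 1)
V(F) = 6 - 2*F
v(D, o) = o + D² (v(D, o) = D² + o = o + D²)
K(C) = -7 - C - C² (K(C) = -7 - (C + C²) = -7 + (-C - C²) = -7 - C - C²)
g*K(V(c)) - 1503 = -1501*(-7 - (6 - 2*1) - (6 - 2*1)²) - 1503 = -1501*(-7 - (6 - 2) - (6 - 2)²) - 1503 = -1501*(-7 - 1*4 - 1*4²) - 1503 = -1501*(-7 - 4 - 1*16) - 1503 = -1501*(-7 - 4 - 16) - 1503 = -1501*(-27) - 1503 = 40527 - 1503 = 39024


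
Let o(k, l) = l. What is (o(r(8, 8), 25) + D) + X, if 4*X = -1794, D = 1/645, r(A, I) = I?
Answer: -546313/1290 ≈ -423.50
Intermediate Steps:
D = 1/645 ≈ 0.0015504
X = -897/2 (X = (¼)*(-1794) = -897/2 ≈ -448.50)
(o(r(8, 8), 25) + D) + X = (25 + 1/645) - 897/2 = 16126/645 - 897/2 = -546313/1290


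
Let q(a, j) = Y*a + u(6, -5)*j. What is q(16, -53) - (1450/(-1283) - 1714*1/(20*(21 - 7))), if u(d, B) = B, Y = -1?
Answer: 46027911/179620 ≈ 256.25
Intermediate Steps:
q(a, j) = -a - 5*j
q(16, -53) - (1450/(-1283) - 1714*1/(20*(21 - 7))) = (-1*16 - 5*(-53)) - (1450/(-1283) - 1714*1/(20*(21 - 7))) = (-16 + 265) - (1450*(-1/1283) - 1714/(20*14)) = 249 - (-1450/1283 - 1714/280) = 249 - (-1450/1283 - 1714*1/280) = 249 - (-1450/1283 - 857/140) = 249 - 1*(-1302531/179620) = 249 + 1302531/179620 = 46027911/179620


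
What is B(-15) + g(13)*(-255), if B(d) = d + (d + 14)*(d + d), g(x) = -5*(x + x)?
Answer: 33165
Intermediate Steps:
g(x) = -10*x
B(d) = d + 2*d*(14 + d) (B(d) = d + (14 + d)*(2*d) = d + 2*d*(14 + d))
B(-15) + g(13)*(-255) = -15*(29 + 2*(-15)) - 10*13*(-255) = -15*(29 - 30) - 130*(-255) = -15*(-1) + 33150 = 15 + 33150 = 33165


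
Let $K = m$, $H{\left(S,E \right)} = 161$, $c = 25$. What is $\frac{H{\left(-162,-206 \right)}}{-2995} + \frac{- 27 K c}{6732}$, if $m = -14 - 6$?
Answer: $\frac{1093018}{560065} \approx 1.9516$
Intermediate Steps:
$m = -20$ ($m = -14 - 6 = -20$)
$K = -20$
$\frac{H{\left(-162,-206 \right)}}{-2995} + \frac{- 27 K c}{6732} = \frac{161}{-2995} + \frac{\left(-27\right) \left(-20\right) 25}{6732} = 161 \left(- \frac{1}{2995}\right) + 540 \cdot 25 \cdot \frac{1}{6732} = - \frac{161}{2995} + 13500 \cdot \frac{1}{6732} = - \frac{161}{2995} + \frac{375}{187} = \frac{1093018}{560065}$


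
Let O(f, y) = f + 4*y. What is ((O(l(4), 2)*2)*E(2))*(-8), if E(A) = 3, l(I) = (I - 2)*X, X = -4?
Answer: 0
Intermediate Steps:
l(I) = 8 - 4*I (l(I) = (I - 2)*(-4) = (-2 + I)*(-4) = 8 - 4*I)
((O(l(4), 2)*2)*E(2))*(-8) = ((((8 - 4*4) + 4*2)*2)*3)*(-8) = ((((8 - 16) + 8)*2)*3)*(-8) = (((-8 + 8)*2)*3)*(-8) = ((0*2)*3)*(-8) = (0*3)*(-8) = 0*(-8) = 0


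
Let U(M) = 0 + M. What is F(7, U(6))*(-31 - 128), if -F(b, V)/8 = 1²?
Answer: 1272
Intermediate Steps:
U(M) = M
F(b, V) = -8 (F(b, V) = -8*1² = -8*1 = -8)
F(7, U(6))*(-31 - 128) = -8*(-31 - 128) = -8*(-159) = 1272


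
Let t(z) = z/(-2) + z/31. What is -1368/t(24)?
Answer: 3534/29 ≈ 121.86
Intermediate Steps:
t(z) = -29*z/62 (t(z) = z*(-½) + z*(1/31) = -z/2 + z/31 = -29*z/62)
-1368/t(24) = -1368/((-29/62*24)) = -1368/(-348/31) = -1368*(-31/348) = 3534/29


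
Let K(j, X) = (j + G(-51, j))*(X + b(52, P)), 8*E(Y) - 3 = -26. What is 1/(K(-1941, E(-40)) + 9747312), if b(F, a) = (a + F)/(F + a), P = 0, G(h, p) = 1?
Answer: 2/19501899 ≈ 1.0255e-7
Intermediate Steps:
E(Y) = -23/8 (E(Y) = 3/8 + (1/8)*(-26) = 3/8 - 13/4 = -23/8)
b(F, a) = 1 (b(F, a) = (F + a)/(F + a) = 1)
K(j, X) = (1 + X)*(1 + j) (K(j, X) = (j + 1)*(X + 1) = (1 + j)*(1 + X) = (1 + X)*(1 + j))
1/(K(-1941, E(-40)) + 9747312) = 1/((1 - 23/8 - 1941 - 23/8*(-1941)) + 9747312) = 1/((1 - 23/8 - 1941 + 44643/8) + 9747312) = 1/(7275/2 + 9747312) = 1/(19501899/2) = 2/19501899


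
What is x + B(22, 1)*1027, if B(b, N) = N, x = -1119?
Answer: -92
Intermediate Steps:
x + B(22, 1)*1027 = -1119 + 1*1027 = -1119 + 1027 = -92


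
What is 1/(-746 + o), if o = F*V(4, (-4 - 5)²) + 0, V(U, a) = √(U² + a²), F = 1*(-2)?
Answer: -373/265104 + √6577/265104 ≈ -0.0011011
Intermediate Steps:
F = -2
o = -2*√6577 (o = -2*√(4² + ((-4 - 5)²)²) + 0 = -2*√(16 + ((-9)²)²) + 0 = -2*√(16 + 81²) + 0 = -2*√(16 + 6561) + 0 = -2*√6577 + 0 = -2*√6577 ≈ -162.20)
1/(-746 + o) = 1/(-746 - 2*√6577)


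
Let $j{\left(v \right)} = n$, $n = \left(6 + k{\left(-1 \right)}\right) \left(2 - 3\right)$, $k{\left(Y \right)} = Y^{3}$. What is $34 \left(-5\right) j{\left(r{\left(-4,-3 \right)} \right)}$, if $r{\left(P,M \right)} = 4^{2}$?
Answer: $850$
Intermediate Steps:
$r{\left(P,M \right)} = 16$
$n = -5$ ($n = \left(6 + \left(-1\right)^{3}\right) \left(2 - 3\right) = \left(6 - 1\right) \left(-1\right) = 5 \left(-1\right) = -5$)
$j{\left(v \right)} = -5$
$34 \left(-5\right) j{\left(r{\left(-4,-3 \right)} \right)} = 34 \left(-5\right) \left(-5\right) = \left(-170\right) \left(-5\right) = 850$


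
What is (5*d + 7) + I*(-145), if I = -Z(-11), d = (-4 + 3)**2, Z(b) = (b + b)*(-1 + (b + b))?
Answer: 73382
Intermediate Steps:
Z(b) = 2*b*(-1 + 2*b) (Z(b) = (2*b)*(-1 + 2*b) = 2*b*(-1 + 2*b))
d = 1 (d = (-1)**2 = 1)
I = -506 (I = -2*(-11)*(-1 + 2*(-11)) = -2*(-11)*(-1 - 22) = -2*(-11)*(-23) = -1*506 = -506)
(5*d + 7) + I*(-145) = (5*1 + 7) - 506*(-145) = (5 + 7) + 73370 = 12 + 73370 = 73382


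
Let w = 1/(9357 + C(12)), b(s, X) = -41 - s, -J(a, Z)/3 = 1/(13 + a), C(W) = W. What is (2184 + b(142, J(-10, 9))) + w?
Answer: 18747370/9369 ≈ 2001.0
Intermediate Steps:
J(a, Z) = -3/(13 + a)
w = 1/9369 (w = 1/(9357 + 12) = 1/9369 ≈ 0.00010673)
(2184 + b(142, J(-10, 9))) + w = (2184 + (-41 - 1*142)) + 1/9369 = (2184 + (-41 - 142)) + 1/9369 = (2184 - 183) + 1/9369 = 2001 + 1/9369 = 18747370/9369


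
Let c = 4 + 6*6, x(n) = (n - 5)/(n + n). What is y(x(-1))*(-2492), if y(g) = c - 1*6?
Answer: -84728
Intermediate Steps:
x(n) = (-5 + n)/(2*n) (x(n) = (-5 + n)/((2*n)) = (-5 + n)*(1/(2*n)) = (-5 + n)/(2*n))
c = 40 (c = 4 + 36 = 40)
y(g) = 34 (y(g) = 40 - 1*6 = 40 - 6 = 34)
y(x(-1))*(-2492) = 34*(-2492) = -84728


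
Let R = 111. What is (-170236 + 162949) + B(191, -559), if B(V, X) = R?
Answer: -7176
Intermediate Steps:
B(V, X) = 111
(-170236 + 162949) + B(191, -559) = (-170236 + 162949) + 111 = -7287 + 111 = -7176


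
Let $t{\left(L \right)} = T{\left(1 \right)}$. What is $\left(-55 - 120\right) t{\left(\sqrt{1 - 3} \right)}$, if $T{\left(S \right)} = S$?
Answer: $-175$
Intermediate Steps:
$t{\left(L \right)} = 1$
$\left(-55 - 120\right) t{\left(\sqrt{1 - 3} \right)} = \left(-55 - 120\right) 1 = \left(-175\right) 1 = -175$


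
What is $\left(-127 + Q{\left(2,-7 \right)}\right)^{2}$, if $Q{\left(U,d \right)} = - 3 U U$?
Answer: $19321$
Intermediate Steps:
$Q{\left(U,d \right)} = - 3 U^{2}$
$\left(-127 + Q{\left(2,-7 \right)}\right)^{2} = \left(-127 - 3 \cdot 2^{2}\right)^{2} = \left(-127 - 12\right)^{2} = \left(-139\right)^{2} = 19321$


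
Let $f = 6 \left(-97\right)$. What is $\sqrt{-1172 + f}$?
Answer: $i \sqrt{1754} \approx 41.881 i$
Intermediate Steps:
$f = -582$
$\sqrt{-1172 + f} = \sqrt{-1172 - 582} = \sqrt{-1754} = i \sqrt{1754}$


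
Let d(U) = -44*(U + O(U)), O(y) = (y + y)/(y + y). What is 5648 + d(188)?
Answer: -2668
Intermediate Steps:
O(y) = 1 (O(y) = (2*y)/((2*y)) = (2*y)*(1/(2*y)) = 1)
d(U) = -44 - 44*U (d(U) = -44*(U + 1) = -44*(1 + U) = -44 - 44*U)
5648 + d(188) = 5648 + (-44 - 44*188) = 5648 + (-44 - 8272) = 5648 - 8316 = -2668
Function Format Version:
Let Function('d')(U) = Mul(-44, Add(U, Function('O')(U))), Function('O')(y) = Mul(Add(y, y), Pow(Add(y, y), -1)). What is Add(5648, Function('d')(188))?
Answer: -2668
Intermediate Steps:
Function('O')(y) = 1 (Function('O')(y) = Mul(Mul(2, y), Pow(Mul(2, y), -1)) = Mul(Mul(2, y), Mul(Rational(1, 2), Pow(y, -1))) = 1)
Function('d')(U) = Add(-44, Mul(-44, U)) (Function('d')(U) = Mul(-44, Add(U, 1)) = Mul(-44, Add(1, U)) = Add(-44, Mul(-44, U)))
Add(5648, Function('d')(188)) = Add(5648, Add(-44, Mul(-44, 188))) = Add(5648, Add(-44, -8272)) = Add(5648, -8316) = -2668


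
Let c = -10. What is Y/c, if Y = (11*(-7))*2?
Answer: 77/5 ≈ 15.400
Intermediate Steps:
Y = -154 (Y = -77*2 = -154)
Y/c = -154/(-10) = -154*(-⅒) = 77/5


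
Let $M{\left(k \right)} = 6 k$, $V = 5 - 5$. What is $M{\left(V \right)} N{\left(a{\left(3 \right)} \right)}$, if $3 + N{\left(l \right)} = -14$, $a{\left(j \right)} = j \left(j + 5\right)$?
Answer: $0$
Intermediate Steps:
$a{\left(j \right)} = j \left(5 + j\right)$
$N{\left(l \right)} = -17$ ($N{\left(l \right)} = -3 - 14 = -17$)
$V = 0$ ($V = 5 - 5 = 0$)
$M{\left(V \right)} N{\left(a{\left(3 \right)} \right)} = 6 \cdot 0 \left(-17\right) = 0 \left(-17\right) = 0$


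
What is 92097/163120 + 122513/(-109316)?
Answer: -2479161227/4457906480 ≈ -0.55613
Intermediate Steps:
92097/163120 + 122513/(-109316) = 92097*(1/163120) + 122513*(-1/109316) = 92097/163120 - 122513/109316 = -2479161227/4457906480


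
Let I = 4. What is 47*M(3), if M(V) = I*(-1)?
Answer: -188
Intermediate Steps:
M(V) = -4 (M(V) = 4*(-1) = -4)
47*M(3) = 47*(-4) = -188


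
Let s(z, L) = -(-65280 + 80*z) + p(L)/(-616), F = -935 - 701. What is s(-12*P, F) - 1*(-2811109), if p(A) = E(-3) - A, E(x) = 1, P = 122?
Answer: 1843999907/616 ≈ 2.9935e+6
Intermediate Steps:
p(A) = 1 - A
F = -1636
s(z, L) = 40212479/616 - 80*z + L/616 (s(z, L) = -(-65280 + 80*z) + (1 - L)/(-616) = -80*(-816 + z) + (1 - L)*(-1/616) = (65280 - 80*z) + (-1/616 + L/616) = 40212479/616 - 80*z + L/616)
s(-12*P, F) - 1*(-2811109) = (40212479/616 - (-960)*122 + (1/616)*(-1636)) - 1*(-2811109) = (40212479/616 - 80*(-1464) - 409/154) + 2811109 = (40212479/616 + 117120 - 409/154) + 2811109 = 112356763/616 + 2811109 = 1843999907/616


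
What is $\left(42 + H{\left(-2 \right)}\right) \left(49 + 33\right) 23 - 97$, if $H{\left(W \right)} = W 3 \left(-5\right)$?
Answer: $135695$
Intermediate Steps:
$H{\left(W \right)} = - 15 W$ ($H{\left(W \right)} = 3 W \left(-5\right) = - 15 W$)
$\left(42 + H{\left(-2 \right)}\right) \left(49 + 33\right) 23 - 97 = \left(42 - -30\right) \left(49 + 33\right) 23 - 97 = \left(42 + 30\right) 82 \cdot 23 - 97 = 72 \cdot 82 \cdot 23 - 97 = 5904 \cdot 23 - 97 = 135792 - 97 = 135695$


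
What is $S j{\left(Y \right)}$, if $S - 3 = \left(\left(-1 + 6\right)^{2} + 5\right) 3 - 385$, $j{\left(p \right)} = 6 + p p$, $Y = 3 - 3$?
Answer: $-1752$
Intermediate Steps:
$Y = 0$ ($Y = 3 - 3 = 0$)
$j{\left(p \right)} = 6 + p^{2}$
$S = -292$ ($S = 3 - \left(385 - \left(\left(-1 + 6\right)^{2} + 5\right) 3\right) = 3 - \left(385 - \left(5^{2} + 5\right) 3\right) = 3 - \left(385 - \left(25 + 5\right) 3\right) = 3 + \left(30 \cdot 3 - 385\right) = 3 + \left(90 - 385\right) = 3 - 295 = -292$)
$S j{\left(Y \right)} = - 292 \left(6 + 0^{2}\right) = - 292 \left(6 + 0\right) = \left(-292\right) 6 = -1752$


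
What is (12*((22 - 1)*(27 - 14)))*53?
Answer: 173628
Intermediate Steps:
(12*((22 - 1)*(27 - 14)))*53 = (12*(21*13))*53 = (12*273)*53 = 3276*53 = 173628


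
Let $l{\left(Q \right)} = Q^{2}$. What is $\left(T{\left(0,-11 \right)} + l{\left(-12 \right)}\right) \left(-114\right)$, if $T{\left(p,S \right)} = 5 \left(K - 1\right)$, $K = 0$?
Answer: $-15846$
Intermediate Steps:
$T{\left(p,S \right)} = -5$ ($T{\left(p,S \right)} = 5 \left(0 - 1\right) = 5 \left(-1\right) = -5$)
$\left(T{\left(0,-11 \right)} + l{\left(-12 \right)}\right) \left(-114\right) = \left(-5 + \left(-12\right)^{2}\right) \left(-114\right) = \left(-5 + 144\right) \left(-114\right) = 139 \left(-114\right) = -15846$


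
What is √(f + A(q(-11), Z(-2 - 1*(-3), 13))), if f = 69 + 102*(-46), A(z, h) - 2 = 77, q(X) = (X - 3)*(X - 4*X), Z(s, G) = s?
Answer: 8*I*√71 ≈ 67.409*I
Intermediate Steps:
q(X) = -3*X*(-3 + X) (q(X) = (-3 + X)*(-3*X) = -3*X*(-3 + X))
A(z, h) = 79 (A(z, h) = 2 + 77 = 79)
f = -4623 (f = 69 - 4692 = -4623)
√(f + A(q(-11), Z(-2 - 1*(-3), 13))) = √(-4623 + 79) = √(-4544) = 8*I*√71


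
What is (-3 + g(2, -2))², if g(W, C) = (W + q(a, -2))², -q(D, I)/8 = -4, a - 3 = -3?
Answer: 1329409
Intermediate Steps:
a = 0 (a = 3 - 3 = 0)
q(D, I) = 32 (q(D, I) = -8*(-4) = 32)
g(W, C) = (32 + W)² (g(W, C) = (W + 32)² = (32 + W)²)
(-3 + g(2, -2))² = (-3 + (32 + 2)²)² = (-3 + 34²)² = (-3 + 1156)² = 1153² = 1329409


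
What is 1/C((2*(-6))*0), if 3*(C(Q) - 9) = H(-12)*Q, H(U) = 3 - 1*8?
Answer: 1/9 ≈ 0.11111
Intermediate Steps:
H(U) = -5 (H(U) = 3 - 8 = -5)
C(Q) = 9 - 5*Q/3 (C(Q) = 9 + (-5*Q)/3 = 9 - 5*Q/3)
1/C((2*(-6))*0) = 1/(9 - 5*2*(-6)*0/3) = 1/(9 - (-20)*0) = 1/(9 - 5/3*0) = 1/(9 + 0) = 1/9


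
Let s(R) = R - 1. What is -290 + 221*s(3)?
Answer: 152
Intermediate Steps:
s(R) = -1 + R
-290 + 221*s(3) = -290 + 221*(-1 + 3) = -290 + 221*2 = -290 + 442 = 152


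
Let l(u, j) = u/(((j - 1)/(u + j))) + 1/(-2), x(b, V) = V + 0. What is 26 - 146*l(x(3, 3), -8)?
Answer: -433/3 ≈ -144.33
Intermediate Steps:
x(b, V) = V
l(u, j) = -½ + u*(j + u)/(-1 + j) (l(u, j) = u/(((-1 + j)/(j + u))) + 1*(-½) = u/(((-1 + j)/(j + u))) - ½ = u*((j + u)/(-1 + j)) - ½ = u*(j + u)/(-1 + j) - ½ = -½ + u*(j + u)/(-1 + j))
26 - 146*l(x(3, 3), -8) = 26 - 146*(½ + 3² - ½*(-8) - 8*3)/(-1 - 8) = 26 - 146*(½ + 9 + 4 - 24)/(-9) = 26 - (-146)*(-21)/(9*2) = 26 - 146*7/6 = 26 - 511/3 = -433/3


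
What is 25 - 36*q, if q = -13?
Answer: 493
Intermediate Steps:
25 - 36*q = 25 - 36*(-13) = 25 + 468 = 493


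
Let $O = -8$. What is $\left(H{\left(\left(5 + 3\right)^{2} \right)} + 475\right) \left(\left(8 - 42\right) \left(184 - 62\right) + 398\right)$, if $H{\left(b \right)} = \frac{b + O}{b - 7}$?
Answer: $- \frac{33913750}{19} \approx -1.7849 \cdot 10^{6}$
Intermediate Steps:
$H{\left(b \right)} = \frac{-8 + b}{-7 + b}$ ($H{\left(b \right)} = \frac{b - 8}{b - 7} = \frac{-8 + b}{-7 + b}$)
$\left(H{\left(\left(5 + 3\right)^{2} \right)} + 475\right) \left(\left(8 - 42\right) \left(184 - 62\right) + 398\right) = \left(\frac{-8 + \left(5 + 3\right)^{2}}{-7 + \left(5 + 3\right)^{2}} + 475\right) \left(\left(8 - 42\right) \left(184 - 62\right) + 398\right) = \left(\frac{-8 + 8^{2}}{-7 + 8^{2}} + 475\right) \left(\left(-34\right) 122 + 398\right) = \left(\frac{-8 + 64}{-7 + 64} + 475\right) \left(-4148 + 398\right) = \left(\frac{1}{57} \cdot 56 + 475\right) \left(-3750\right) = \left(\frac{56}{57} + 475\right) \left(-3750\right) = \frac{27131}{57} \left(-3750\right) = - \frac{33913750}{19}$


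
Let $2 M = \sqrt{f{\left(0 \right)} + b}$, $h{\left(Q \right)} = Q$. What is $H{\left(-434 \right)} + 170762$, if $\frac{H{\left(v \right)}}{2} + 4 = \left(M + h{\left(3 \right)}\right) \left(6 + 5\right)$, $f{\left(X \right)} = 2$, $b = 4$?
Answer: $170820 + 11 \sqrt{6} \approx 1.7085 \cdot 10^{5}$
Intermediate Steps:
$M = \frac{\sqrt{6}}{2}$ ($M = \frac{\sqrt{2 + 4}}{2} = \frac{\sqrt{6}}{2} \approx 1.2247$)
$H{\left(v \right)} = 58 + 11 \sqrt{6}$ ($H{\left(v \right)} = -8 + 2 \left(\frac{\sqrt{6}}{2} + 3\right) \left(6 + 5\right) = -8 + 2 \left(3 + \frac{\sqrt{6}}{2}\right) 11 = -8 + 2 \left(33 + \frac{11 \sqrt{6}}{2}\right) = -8 + \left(66 + 11 \sqrt{6}\right) = 58 + 11 \sqrt{6}$)
$H{\left(-434 \right)} + 170762 = \left(58 + 11 \sqrt{6}\right) + 170762 = 170820 + 11 \sqrt{6}$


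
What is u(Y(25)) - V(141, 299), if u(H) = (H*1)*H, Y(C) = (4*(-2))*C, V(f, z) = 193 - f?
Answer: 39948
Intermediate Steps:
Y(C) = -8*C
u(H) = H² (u(H) = H*H = H²)
u(Y(25)) - V(141, 299) = (-8*25)² - (193 - 1*141) = (-200)² - (193 - 141) = 40000 - 1*52 = 40000 - 52 = 39948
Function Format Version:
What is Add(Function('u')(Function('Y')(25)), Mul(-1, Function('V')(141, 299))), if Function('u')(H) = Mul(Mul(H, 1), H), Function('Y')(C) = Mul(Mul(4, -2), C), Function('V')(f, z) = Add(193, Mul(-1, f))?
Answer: 39948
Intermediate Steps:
Function('Y')(C) = Mul(-8, C)
Function('u')(H) = Pow(H, 2) (Function('u')(H) = Mul(H, H) = Pow(H, 2))
Add(Function('u')(Function('Y')(25)), Mul(-1, Function('V')(141, 299))) = Add(Pow(Mul(-8, 25), 2), Mul(-1, Add(193, Mul(-1, 141)))) = Add(Pow(-200, 2), Mul(-1, Add(193, -141))) = Add(40000, Mul(-1, 52)) = Add(40000, -52) = 39948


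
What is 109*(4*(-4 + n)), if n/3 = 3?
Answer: 2180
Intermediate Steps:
n = 9 (n = 3*3 = 9)
109*(4*(-4 + n)) = 109*(4*(-4 + 9)) = 109*(4*5) = 109*20 = 2180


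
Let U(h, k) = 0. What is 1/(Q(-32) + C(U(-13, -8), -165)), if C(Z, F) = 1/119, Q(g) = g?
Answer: -119/3807 ≈ -0.031258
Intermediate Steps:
C(Z, F) = 1/119
1/(Q(-32) + C(U(-13, -8), -165)) = 1/(-32 + 1/119) = 1/(-3807/119) = -119/3807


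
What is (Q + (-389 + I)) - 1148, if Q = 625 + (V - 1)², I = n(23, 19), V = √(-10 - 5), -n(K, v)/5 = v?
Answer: -1007 + (1 - I*√15)² ≈ -1021.0 - 7.746*I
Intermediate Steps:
n(K, v) = -5*v
V = I*√15 (V = √(-15) = I*√15 ≈ 3.873*I)
I = -95 (I = -5*19 = -95)
Q = 625 + (-1 + I*√15)² (Q = 625 + (I*√15 - 1)² = 625 + (-1 + I*√15)² ≈ 611.0 - 7.746*I)
(Q + (-389 + I)) - 1148 = ((611 - 2*I*√15) + (-389 - 95)) - 1148 = ((611 - 2*I*√15) - 484) - 1148 = (127 - 2*I*√15) - 1148 = -1021 - 2*I*√15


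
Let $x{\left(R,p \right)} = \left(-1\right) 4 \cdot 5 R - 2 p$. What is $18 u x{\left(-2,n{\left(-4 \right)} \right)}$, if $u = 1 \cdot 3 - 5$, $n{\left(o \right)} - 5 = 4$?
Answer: $-792$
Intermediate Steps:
$n{\left(o \right)} = 9$ ($n{\left(o \right)} = 5 + 4 = 9$)
$u = -2$ ($u = 3 - 5 = -2$)
$x{\left(R,p \right)} = - 20 R - 2 p$ ($x{\left(R,p \right)} = \left(-4\right) 5 R - 2 p = - 20 R - 2 p$)
$18 u x{\left(-2,n{\left(-4 \right)} \right)} = 18 \left(-2\right) \left(\left(-20\right) \left(-2\right) - 18\right) = - 36 \left(40 - 18\right) = \left(-36\right) 22 = -792$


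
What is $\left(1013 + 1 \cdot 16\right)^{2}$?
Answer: $1058841$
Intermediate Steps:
$\left(1013 + 1 \cdot 16\right)^{2} = \left(1013 + 16\right)^{2} = 1029^{2} = 1058841$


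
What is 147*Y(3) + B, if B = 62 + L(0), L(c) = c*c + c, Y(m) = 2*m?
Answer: 944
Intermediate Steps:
L(c) = c + c² (L(c) = c² + c = c + c²)
B = 62 (B = 62 + 0*(1 + 0) = 62 + 0*1 = 62 + 0 = 62)
147*Y(3) + B = 147*(2*3) + 62 = 147*6 + 62 = 882 + 62 = 944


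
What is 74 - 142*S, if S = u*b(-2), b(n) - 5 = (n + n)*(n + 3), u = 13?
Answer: -1772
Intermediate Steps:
b(n) = 5 + 2*n*(3 + n) (b(n) = 5 + (n + n)*(n + 3) = 5 + (2*n)*(3 + n) = 5 + 2*n*(3 + n))
S = 13 (S = 13*(5 + 2*(-2)**2 + 6*(-2)) = 13*(5 + 2*4 - 12) = 13*(5 + 8 - 12) = 13*1 = 13)
74 - 142*S = 74 - 142*13 = 74 - 1846 = -1772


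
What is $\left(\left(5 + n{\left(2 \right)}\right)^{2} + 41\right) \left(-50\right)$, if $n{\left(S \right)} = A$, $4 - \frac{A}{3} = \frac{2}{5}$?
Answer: $-14532$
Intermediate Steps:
$A = \frac{54}{5}$ ($A = 12 - 3 \cdot \frac{2}{5} = 12 - 3 \cdot 2 \cdot \frac{1}{5} = 12 - \frac{6}{5} = \frac{54}{5} \approx 10.8$)
$n{\left(S \right)} = \frac{54}{5}$
$\left(\left(5 + n{\left(2 \right)}\right)^{2} + 41\right) \left(-50\right) = \left(\left(5 + \frac{54}{5}\right)^{2} + 41\right) \left(-50\right) = \left(\left(\frac{79}{5}\right)^{2} + 41\right) \left(-50\right) = \left(\frac{6241}{25} + 41\right) \left(-50\right) = \frac{7266}{25} \left(-50\right) = -14532$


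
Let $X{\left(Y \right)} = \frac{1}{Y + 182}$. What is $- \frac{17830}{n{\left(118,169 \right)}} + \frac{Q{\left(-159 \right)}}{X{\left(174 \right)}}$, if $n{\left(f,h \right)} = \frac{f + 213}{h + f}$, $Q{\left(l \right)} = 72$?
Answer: $\frac{3366982}{331} \approx 10172.0$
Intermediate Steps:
$X{\left(Y \right)} = \frac{1}{182 + Y}$
$n{\left(f,h \right)} = \frac{213 + f}{f + h}$
$- \frac{17830}{n{\left(118,169 \right)}} + \frac{Q{\left(-159 \right)}}{X{\left(174 \right)}} = - \frac{17830}{\frac{1}{118 + 169} \left(213 + 118\right)} + \frac{72}{\frac{1}{182 + 174}} = - \frac{17830}{\frac{1}{287} \cdot 331} + \frac{72}{\frac{1}{356}} = - \frac{17830}{\frac{1}{287} \cdot 331} + 72 \frac{1}{\frac{1}{356}} = - \frac{17830}{\frac{331}{287}} + 72 \cdot 356 = \left(-17830\right) \frac{287}{331} + 25632 = - \frac{5117210}{331} + 25632 = \frac{3366982}{331}$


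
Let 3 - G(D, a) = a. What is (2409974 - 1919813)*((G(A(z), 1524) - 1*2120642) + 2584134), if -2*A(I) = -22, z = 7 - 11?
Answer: 226440167331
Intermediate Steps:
z = -4
A(I) = 11 (A(I) = -1/2*(-22) = 11)
G(D, a) = 3 - a
(2409974 - 1919813)*((G(A(z), 1524) - 1*2120642) + 2584134) = (2409974 - 1919813)*(((3 - 1*1524) - 1*2120642) + 2584134) = 490161*(((3 - 1524) - 2120642) + 2584134) = 490161*((-1521 - 2120642) + 2584134) = 490161*(-2122163 + 2584134) = 490161*461971 = 226440167331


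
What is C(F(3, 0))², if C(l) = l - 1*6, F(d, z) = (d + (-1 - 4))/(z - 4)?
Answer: 121/4 ≈ 30.250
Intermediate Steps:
F(d, z) = (-5 + d)/(-4 + z) (F(d, z) = (d - 5)/(-4 + z) = (-5 + d)/(-4 + z))
C(l) = -6 + l (C(l) = l - 6 = -6 + l)
C(F(3, 0))² = (-6 + (-5 + 3)/(-4 + 0))² = (-6 - 2/(-4))² = (-6 - ¼*(-2))² = (-6 + ½)² = (-11/2)² = 121/4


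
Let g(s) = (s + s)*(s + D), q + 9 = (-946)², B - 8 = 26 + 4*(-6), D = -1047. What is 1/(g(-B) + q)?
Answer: 1/916047 ≈ 1.0916e-6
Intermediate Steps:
B = 10 (B = 8 + (26 + 4*(-6)) = 8 + (26 - 24) = 8 + 2 = 10)
q = 894907 (q = -9 + (-946)² = -9 + 894916 = 894907)
g(s) = 2*s*(-1047 + s) (g(s) = (s + s)*(s - 1047) = (2*s)*(-1047 + s) = 2*s*(-1047 + s))
1/(g(-B) + q) = 1/(2*(-1*10)*(-1047 - 1*10) + 894907) = 1/(2*(-10)*(-1047 - 10) + 894907) = 1/(2*(-10)*(-1057) + 894907) = 1/(21140 + 894907) = 1/916047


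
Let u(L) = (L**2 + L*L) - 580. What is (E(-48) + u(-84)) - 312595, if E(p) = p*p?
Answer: -296759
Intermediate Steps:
u(L) = -580 + 2*L**2 (u(L) = (L**2 + L**2) - 580 = 2*L**2 - 580 = -580 + 2*L**2)
E(p) = p**2
(E(-48) + u(-84)) - 312595 = ((-48)**2 + (-580 + 2*(-84)**2)) - 312595 = (2304 + (-580 + 2*7056)) - 312595 = (2304 + (-580 + 14112)) - 312595 = (2304 + 13532) - 312595 = 15836 - 312595 = -296759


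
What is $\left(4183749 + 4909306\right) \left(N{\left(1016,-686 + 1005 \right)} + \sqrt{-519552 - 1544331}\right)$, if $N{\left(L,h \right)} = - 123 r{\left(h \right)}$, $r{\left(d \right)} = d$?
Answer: $-356784199035 + 9093055 i \sqrt{2063883} \approx -3.5678 \cdot 10^{11} + 1.3063 \cdot 10^{10} i$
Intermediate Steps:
$N{\left(L,h \right)} = - 123 h$
$\left(4183749 + 4909306\right) \left(N{\left(1016,-686 + 1005 \right)} + \sqrt{-519552 - 1544331}\right) = \left(4183749 + 4909306\right) \left(- 123 \left(-686 + 1005\right) + \sqrt{-519552 - 1544331}\right) = 9093055 \left(\left(-123\right) 319 + \sqrt{-2063883}\right) = 9093055 \left(-39237 + i \sqrt{2063883}\right) = -356784199035 + 9093055 i \sqrt{2063883}$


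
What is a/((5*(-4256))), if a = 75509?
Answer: -10787/3040 ≈ -3.5484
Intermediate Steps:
a/((5*(-4256))) = 75509/((5*(-4256))) = 75509/(-21280) = 75509*(-1/21280) = -10787/3040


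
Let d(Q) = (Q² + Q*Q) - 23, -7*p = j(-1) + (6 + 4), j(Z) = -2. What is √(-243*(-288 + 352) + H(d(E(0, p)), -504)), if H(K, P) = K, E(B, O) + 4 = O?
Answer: I*√760583/7 ≈ 124.59*I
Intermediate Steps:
p = -8/7 (p = -(-2 + (6 + 4))/7 = -(-2 + 10)/7 = -⅐*8 = -8/7 ≈ -1.1429)
E(B, O) = -4 + O
d(Q) = -23 + 2*Q² (d(Q) = (Q² + Q²) - 23 = 2*Q² - 23 = -23 + 2*Q²)
√(-243*(-288 + 352) + H(d(E(0, p)), -504)) = √(-243*(-288 + 352) + (-23 + 2*(-4 - 8/7)²)) = √(-243*64 + (-23 + 2*(-36/7)²)) = √(-15552 + (-23 + 2*(1296/49))) = √(-15552 + (-23 + 2592/49)) = √(-15552 + 1465/49) = √(-760583/49) = I*√760583/7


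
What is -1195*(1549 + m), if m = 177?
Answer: -2062570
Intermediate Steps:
-1195*(1549 + m) = -1195*(1549 + 177) = -1195*1726 = -2062570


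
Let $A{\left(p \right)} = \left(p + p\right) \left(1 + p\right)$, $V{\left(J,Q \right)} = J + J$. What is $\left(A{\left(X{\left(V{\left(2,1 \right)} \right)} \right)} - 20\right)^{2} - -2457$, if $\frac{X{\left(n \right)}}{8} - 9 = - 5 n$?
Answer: $233847721$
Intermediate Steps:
$V{\left(J,Q \right)} = 2 J$
$X{\left(n \right)} = 72 - 40 n$ ($X{\left(n \right)} = 72 + 8 \left(- 5 n\right) = 72 - 40 n$)
$A{\left(p \right)} = 2 p \left(1 + p\right)$
$\left(A{\left(X{\left(V{\left(2,1 \right)} \right)} \right)} - 20\right)^{2} - -2457 = \left(2 \left(72 - 40 \cdot 2 \cdot 2\right) \left(1 + \left(72 - 40 \cdot 2 \cdot 2\right)\right) - 20\right)^{2} - -2457 = \left(2 \left(72 - 160\right) \left(1 + \left(72 - 160\right)\right) - 20\right)^{2} + 2457 = \left(2 \left(-88\right) \left(1 - 88\right) - 20\right)^{2} + 2457 = \left(2 \left(-88\right) \left(-87\right) - 20\right)^{2} + 2457 = \left(15312 - 20\right)^{2} + 2457 = 15292^{2} + 2457 = 233845264 + 2457 = 233847721$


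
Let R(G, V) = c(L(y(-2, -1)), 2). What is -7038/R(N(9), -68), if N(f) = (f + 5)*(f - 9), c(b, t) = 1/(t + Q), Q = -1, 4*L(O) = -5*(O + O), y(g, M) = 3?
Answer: -7038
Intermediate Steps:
L(O) = -5*O/2 (L(O) = (-5*(O + O))/4 = (-10*O)/4 = -5*O/2)
c(b, t) = 1/(-1 + t) (c(b, t) = 1/(t - 1) = 1/(-1 + t))
N(f) = (-9 + f)*(5 + f) (N(f) = (5 + f)*(-9 + f) = (-9 + f)*(5 + f))
R(G, V) = 1 (R(G, V) = 1/(-1 + 2) = 1/1 = 1)
-7038/R(N(9), -68) = -7038/1 = -7038*1 = -7038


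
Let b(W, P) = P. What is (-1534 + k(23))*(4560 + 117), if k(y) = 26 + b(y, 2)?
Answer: -7043562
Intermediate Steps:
k(y) = 28 (k(y) = 26 + 2 = 28)
(-1534 + k(23))*(4560 + 117) = (-1534 + 28)*(4560 + 117) = -1506*4677 = -7043562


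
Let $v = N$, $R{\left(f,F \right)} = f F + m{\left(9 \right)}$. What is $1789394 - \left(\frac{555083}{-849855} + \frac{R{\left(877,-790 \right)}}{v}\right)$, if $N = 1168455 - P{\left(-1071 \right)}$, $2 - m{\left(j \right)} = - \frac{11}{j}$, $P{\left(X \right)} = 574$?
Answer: $\frac{5328082746534731464}{2977588521765} \approx 1.7894 \cdot 10^{6}$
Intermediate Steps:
$m{\left(j \right)} = 2 + \frac{11}{j}$ ($m{\left(j \right)} = 2 - - \frac{11}{j} = 2 + \frac{11}{j}$)
$N = 1167881$ ($N = 1168455 - 574 = 1167881$)
$R{\left(f,F \right)} = \frac{29}{9} + F f$ ($R{\left(f,F \right)} = f F + \left(2 + \frac{11}{9}\right) = F f + \left(2 + 11 \cdot \frac{1}{9}\right) = F f + \left(2 + \frac{11}{9}\right) = F f + \frac{29}{9} = \frac{29}{9} + F f$)
$v = 1167881$
$1789394 - \left(\frac{555083}{-849855} + \frac{R{\left(877,-790 \right)}}{v}\right) = 1789394 - \left(\frac{555083}{-849855} + \frac{\frac{29}{9} - 692830}{1167881}\right) = 1789394 - \left(555083 \left(- \frac{1}{849855}\right) + \left(\frac{29}{9} - 692830\right) \frac{1}{1167881}\right) = 1789394 - \left(- \frac{555083}{849855} - \frac{6235441}{10510929}\right) = 1789394 - - \frac{3711219571054}{2977588521765} = 1789394 + \frac{3711219571054}{2977588521765} = \frac{5328082746534731464}{2977588521765}$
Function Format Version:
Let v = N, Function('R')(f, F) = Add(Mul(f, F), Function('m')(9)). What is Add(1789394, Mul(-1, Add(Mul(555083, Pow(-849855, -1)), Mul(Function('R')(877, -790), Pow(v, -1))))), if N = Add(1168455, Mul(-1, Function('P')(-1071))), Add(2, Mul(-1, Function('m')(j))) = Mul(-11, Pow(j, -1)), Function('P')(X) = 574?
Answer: Rational(5328082746534731464, 2977588521765) ≈ 1.7894e+6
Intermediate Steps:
Function('m')(j) = Add(2, Mul(11, Pow(j, -1))) (Function('m')(j) = Add(2, Mul(-1, Mul(-11, Pow(j, -1)))) = Add(2, Mul(11, Pow(j, -1))))
N = 1167881 (N = Add(1168455, Mul(-1, 574)) = Add(1168455, -574) = 1167881)
Function('R')(f, F) = Add(Rational(29, 9), Mul(F, f)) (Function('R')(f, F) = Add(Mul(f, F), Add(2, Mul(11, Pow(9, -1)))) = Add(Mul(F, f), Add(2, Mul(11, Rational(1, 9)))) = Add(Mul(F, f), Add(2, Rational(11, 9))) = Add(Mul(F, f), Rational(29, 9)) = Add(Rational(29, 9), Mul(F, f)))
v = 1167881
Add(1789394, Mul(-1, Add(Mul(555083, Pow(-849855, -1)), Mul(Function('R')(877, -790), Pow(v, -1))))) = Add(1789394, Mul(-1, Add(Mul(555083, Pow(-849855, -1)), Mul(Add(Rational(29, 9), Mul(-790, 877)), Pow(1167881, -1))))) = Add(1789394, Mul(-1, Add(Mul(555083, Rational(-1, 849855)), Mul(Add(Rational(29, 9), -692830), Rational(1, 1167881))))) = Add(1789394, Mul(-1, Add(Rational(-555083, 849855), Mul(Rational(-6235441, 9), Rational(1, 1167881))))) = Add(1789394, Mul(-1, Add(Rational(-555083, 849855), Rational(-6235441, 10510929)))) = Add(1789394, Mul(-1, Rational(-3711219571054, 2977588521765))) = Add(1789394, Rational(3711219571054, 2977588521765)) = Rational(5328082746534731464, 2977588521765)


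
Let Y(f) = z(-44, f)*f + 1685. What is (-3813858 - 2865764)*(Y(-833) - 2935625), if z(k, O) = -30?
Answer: 19430686416900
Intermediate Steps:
Y(f) = 1685 - 30*f (Y(f) = -30*f + 1685 = 1685 - 30*f)
(-3813858 - 2865764)*(Y(-833) - 2935625) = (-3813858 - 2865764)*((1685 - 30*(-833)) - 2935625) = -6679622*((1685 + 24990) - 2935625) = -6679622*(26675 - 2935625) = -6679622*(-2908950) = 19430686416900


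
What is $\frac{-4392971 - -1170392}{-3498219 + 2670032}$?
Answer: $\frac{3222579}{828187} \approx 3.8911$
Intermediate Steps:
$\frac{-4392971 - -1170392}{-3498219 + 2670032} = \frac{-4392971 + \left(-486776 + 1657168\right)}{-828187} = \left(-4392971 + 1170392\right) \left(- \frac{1}{828187}\right) = \left(-3222579\right) \left(- \frac{1}{828187}\right) = \frac{3222579}{828187}$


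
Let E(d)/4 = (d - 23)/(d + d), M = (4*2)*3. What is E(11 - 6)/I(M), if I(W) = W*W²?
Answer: -1/1920 ≈ -0.00052083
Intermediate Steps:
M = 24 (M = 8*3 = 24)
I(W) = W³
E(d) = 2*(-23 + d)/d (E(d) = 4*((d - 23)/(d + d)) = 4*((-23 + d)/((2*d))) = 4*((-23 + d)*(1/(2*d))) = 4*((-23 + d)/(2*d)) = 2*(-23 + d)/d)
E(11 - 6)/I(M) = (2 - 46/(11 - 6))/(24³) = (2 - 46/5)/13824 = (2 - 46*⅕)*(1/13824) = (2 - 46/5)*(1/13824) = -36/5*1/13824 = -1/1920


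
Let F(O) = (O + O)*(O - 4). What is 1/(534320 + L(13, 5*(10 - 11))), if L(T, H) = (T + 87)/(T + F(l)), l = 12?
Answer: 41/21907140 ≈ 1.8715e-6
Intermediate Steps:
F(O) = 2*O*(-4 + O) (F(O) = (2*O)*(-4 + O) = 2*O*(-4 + O))
L(T, H) = (87 + T)/(192 + T) (L(T, H) = (T + 87)/(T + 2*12*(-4 + 12)) = (87 + T)/(T + 2*12*8) = (87 + T)/(T + 192) = (87 + T)/(192 + T))
1/(534320 + L(13, 5*(10 - 11))) = 1/(534320 + (87 + 13)/(192 + 13)) = 1/(534320 + 100/205) = 1/(534320 + (1/205)*100) = 1/(534320 + 20/41) = 1/(21907140/41) = 41/21907140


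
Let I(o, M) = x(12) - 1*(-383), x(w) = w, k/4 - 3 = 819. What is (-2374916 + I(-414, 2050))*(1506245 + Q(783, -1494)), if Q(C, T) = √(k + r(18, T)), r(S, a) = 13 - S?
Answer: -3576610383645 - 16621647*√67 ≈ -3.5767e+12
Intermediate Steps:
k = 3288 (k = 12 + 4*819 = 12 + 3276 = 3288)
I(o, M) = 395 (I(o, M) = 12 - 1*(-383) = 12 + 383 = 395)
Q(C, T) = 7*√67 (Q(C, T) = √(3288 + (13 - 1*18)) = √(3288 + (13 - 18)) = √(3288 - 5) = √3283 = 7*√67)
(-2374916 + I(-414, 2050))*(1506245 + Q(783, -1494)) = (-2374916 + 395)*(1506245 + 7*√67) = -2374521*(1506245 + 7*√67) = -3576610383645 - 16621647*√67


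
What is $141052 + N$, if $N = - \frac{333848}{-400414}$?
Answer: $\frac{28239764688}{200207} \approx 1.4105 \cdot 10^{5}$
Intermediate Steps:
$N = \frac{166924}{200207}$ ($N = \left(-333848\right) \left(- \frac{1}{400414}\right) = \frac{166924}{200207} \approx 0.83376$)
$141052 + N = 141052 + \frac{166924}{200207} = \frac{28239764688}{200207}$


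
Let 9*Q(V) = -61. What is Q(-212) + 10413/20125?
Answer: -1133908/181125 ≈ -6.2604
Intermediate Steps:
Q(V) = -61/9 (Q(V) = (1/9)*(-61) = -61/9)
Q(-212) + 10413/20125 = -61/9 + 10413/20125 = -1133908/181125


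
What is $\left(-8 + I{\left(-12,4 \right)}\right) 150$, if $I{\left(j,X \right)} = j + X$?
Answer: $-2400$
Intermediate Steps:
$I{\left(j,X \right)} = X + j$
$\left(-8 + I{\left(-12,4 \right)}\right) 150 = \left(-8 + \left(4 - 12\right)\right) 150 = \left(-8 - 8\right) 150 = \left(-16\right) 150 = -2400$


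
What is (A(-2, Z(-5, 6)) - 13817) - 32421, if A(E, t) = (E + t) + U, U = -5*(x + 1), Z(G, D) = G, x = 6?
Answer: -46280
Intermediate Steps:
U = -35 (U = -5*(6 + 1) = -5*7 = -35)
A(E, t) = -35 + E + t (A(E, t) = (E + t) - 35 = -35 + E + t)
(A(-2, Z(-5, 6)) - 13817) - 32421 = ((-35 - 2 - 5) - 13817) - 32421 = (-42 - 13817) - 32421 = -13859 - 32421 = -46280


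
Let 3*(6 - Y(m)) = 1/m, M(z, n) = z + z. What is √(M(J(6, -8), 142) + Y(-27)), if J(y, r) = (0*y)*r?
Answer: √487/9 ≈ 2.4520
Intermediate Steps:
J(y, r) = 0 (J(y, r) = 0*r = 0)
M(z, n) = 2*z
Y(m) = 6 - 1/(3*m)
√(M(J(6, -8), 142) + Y(-27)) = √(2*0 + (6 - ⅓/(-27))) = √(0 + (6 - ⅓*(-1/27))) = √(0 + (6 + 1/81)) = √(0 + 487/81) = √(487/81) = √487/9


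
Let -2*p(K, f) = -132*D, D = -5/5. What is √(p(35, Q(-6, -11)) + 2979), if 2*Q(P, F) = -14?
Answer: √2913 ≈ 53.972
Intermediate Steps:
D = -1 (D = -5*⅕ = -1)
Q(P, F) = -7 (Q(P, F) = (½)*(-14) = -7)
p(K, f) = -66 (p(K, f) = -(-66)*(-1) = -½*132 = -66)
√(p(35, Q(-6, -11)) + 2979) = √(-66 + 2979) = √2913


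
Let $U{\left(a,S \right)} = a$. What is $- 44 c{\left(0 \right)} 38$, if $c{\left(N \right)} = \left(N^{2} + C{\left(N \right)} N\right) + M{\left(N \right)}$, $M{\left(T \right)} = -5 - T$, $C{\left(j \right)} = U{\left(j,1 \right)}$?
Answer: $8360$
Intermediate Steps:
$C{\left(j \right)} = j$
$c{\left(N \right)} = -5 - N + 2 N^{2}$ ($c{\left(N \right)} = \left(N^{2} + N N\right) - \left(5 + N\right) = \left(N^{2} + N^{2}\right) - \left(5 + N\right) = 2 N^{2} - \left(5 + N\right) = -5 - N + 2 N^{2}$)
$- 44 c{\left(0 \right)} 38 = - 44 \left(-5 - 0 + 2 \cdot 0^{2}\right) 38 = - 44 \left(-5 + 0 + 2 \cdot 0\right) 38 = - 44 \left(-5 + 0 + 0\right) 38 = \left(-44\right) \left(-5\right) 38 = 220 \cdot 38 = 8360$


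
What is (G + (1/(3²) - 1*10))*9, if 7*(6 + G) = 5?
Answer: -956/7 ≈ -136.57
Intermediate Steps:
G = -37/7 (G = -6 + (⅐)*5 = -6 + 5/7 = -37/7 ≈ -5.2857)
(G + (1/(3²) - 1*10))*9 = (-37/7 + (1/(3²) - 1*10))*9 = (-37/7 + (1/9 - 10))*9 = (-37/7 + (⅑ - 10))*9 = (-37/7 - 89/9)*9 = -956/63*9 = -956/7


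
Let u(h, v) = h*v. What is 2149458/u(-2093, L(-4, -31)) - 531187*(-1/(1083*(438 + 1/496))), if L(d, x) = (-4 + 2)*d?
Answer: -250657195572499/1969769744124 ≈ -127.25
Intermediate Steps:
L(d, x) = -2*d
2149458/u(-2093, L(-4, -31)) - 531187*(-1/(1083*(438 + 1/496))) = 2149458/((-(-4186)*(-4))) - 531187*(-1/(1083*(438 + 1/496))) = 2149458/((-2093*8)) - 531187*(-1/(1083*(438 + 1/496))) = 2149458/(-16744) - 531187/((-1083*217249/496)) = 2149458*(-1/16744) - 531187/(-235280667/496) = -1074729/8372 - 531187*(-496/235280667) = -1074729/8372 + 263468752/235280667 = -250657195572499/1969769744124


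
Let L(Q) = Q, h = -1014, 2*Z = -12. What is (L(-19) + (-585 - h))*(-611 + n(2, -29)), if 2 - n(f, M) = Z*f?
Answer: -244770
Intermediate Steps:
Z = -6 (Z = (½)*(-12) = -6)
n(f, M) = 2 + 6*f (n(f, M) = 2 - (-6)*f = 2 + 6*f)
(L(-19) + (-585 - h))*(-611 + n(2, -29)) = (-19 + (-585 - 1*(-1014)))*(-611 + (2 + 6*2)) = (-19 + (-585 + 1014))*(-611 + (2 + 12)) = (-19 + 429)*(-611 + 14) = 410*(-597) = -244770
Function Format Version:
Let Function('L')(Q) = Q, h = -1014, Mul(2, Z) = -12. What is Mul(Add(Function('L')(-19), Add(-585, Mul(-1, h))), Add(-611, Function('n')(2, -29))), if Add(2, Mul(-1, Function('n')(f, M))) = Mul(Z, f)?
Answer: -244770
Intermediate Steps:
Z = -6 (Z = Mul(Rational(1, 2), -12) = -6)
Function('n')(f, M) = Add(2, Mul(6, f)) (Function('n')(f, M) = Add(2, Mul(-1, Mul(-6, f))) = Add(2, Mul(6, f)))
Mul(Add(Function('L')(-19), Add(-585, Mul(-1, h))), Add(-611, Function('n')(2, -29))) = Mul(Add(-19, Add(-585, Mul(-1, -1014))), Add(-611, Add(2, Mul(6, 2)))) = Mul(Add(-19, Add(-585, 1014)), Add(-611, Add(2, 12))) = Mul(Add(-19, 429), Add(-611, 14)) = Mul(410, -597) = -244770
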